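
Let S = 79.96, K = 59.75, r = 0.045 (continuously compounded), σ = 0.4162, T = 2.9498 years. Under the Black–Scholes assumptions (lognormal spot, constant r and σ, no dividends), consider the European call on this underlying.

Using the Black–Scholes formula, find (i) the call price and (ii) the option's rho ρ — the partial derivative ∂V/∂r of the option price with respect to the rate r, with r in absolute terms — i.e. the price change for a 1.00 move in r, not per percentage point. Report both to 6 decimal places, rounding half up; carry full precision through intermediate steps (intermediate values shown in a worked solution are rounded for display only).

price = 35.256922
ρ = 91.560924

σ√T = 0.4162·√2.9498 = 0.714823
d₁ = (ln(S/K) + (r+σ²/2)T) / (σ√T) = (ln(79.96/59.75) + (0.045+0.4162²/2)·2.9498) / 0.714823 = (0.291357 + 0.388227) / 0.714823 = 0.950703
d₂ = d₁ − σ√T = 0.950703 − 0.714823 = 0.235880
e^{−rT} = e^{−0.045·2.9498} = 0.875692
N(d₁) = 0.829122,  N(d₂) = 0.593237
Call price V = S·N(d₁) − K·e^{−rT}·N(d₂) = 66.296628 − 31.039706 = 35.256922
ρ = K·T·e^{−rT}·N(d₂) = 91.560924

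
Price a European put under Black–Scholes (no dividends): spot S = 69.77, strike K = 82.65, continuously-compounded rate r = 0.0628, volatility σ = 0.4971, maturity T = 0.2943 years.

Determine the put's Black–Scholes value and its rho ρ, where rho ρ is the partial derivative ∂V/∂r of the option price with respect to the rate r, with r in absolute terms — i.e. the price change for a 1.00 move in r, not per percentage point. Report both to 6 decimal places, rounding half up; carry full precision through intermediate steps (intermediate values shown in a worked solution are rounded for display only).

σ√T = 0.4971·√0.2943 = 0.269674
d₁ = (ln(S/K) + (r+σ²/2)T) / (σ√T) = (ln(69.77/82.65) + (0.0628+0.4971²/2)·0.2943) / 0.269674 = (-0.169411 + 0.054844) / 0.269674 = -0.424834
d₂ = d₁ − σ√T = -0.424834 − 0.269674 = -0.694508
e^{−rT} = e^{−0.0628·0.2943} = 0.981688
N(−d₁) = 0.664521,  N(−d₂) = 0.756318
Put price V = K·e^{−rT}·N(−d₂) − S·N(−d₁) = 61.364999 − 46.363644 = 15.001356
ρ = −K·T·e^{−rT}·N(−d₂) = -18.059719

price = 15.001356
ρ = -18.059719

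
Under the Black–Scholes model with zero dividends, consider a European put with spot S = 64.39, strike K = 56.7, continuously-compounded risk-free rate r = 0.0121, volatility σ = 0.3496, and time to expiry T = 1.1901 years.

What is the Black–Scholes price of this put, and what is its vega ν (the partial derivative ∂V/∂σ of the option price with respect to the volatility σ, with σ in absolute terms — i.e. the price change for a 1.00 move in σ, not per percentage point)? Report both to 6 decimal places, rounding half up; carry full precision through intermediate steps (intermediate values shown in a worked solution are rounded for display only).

price = 5.455688
ν = 23.930548

σ√T = 0.3496·√1.1901 = 0.381385
d₁ = (ln(S/K) + (r+σ²/2)T) / (σ√T) = (ln(64.39/56.7) + (0.0121+0.3496²/2)·1.1901) / 0.381385 = (0.127184 + 0.087127) / 0.381385 = 0.561930
d₂ = d₁ − σ√T = 0.561930 − 0.381385 = 0.180545
e^{−rT} = e^{−0.0121·1.1901} = 0.985703
N(−d₁) = 0.287082,  N(−d₂) = 0.428362
Put price V = K·e^{−rT}·N(−d₂) − S·N(−d₁) = 23.940889 − 18.485201 = 5.455688
φ(d₁) = (1/√(2π))·e^{−d₁²/2} = 0.340677
ν = S·φ(d₁)·√T = 23.930548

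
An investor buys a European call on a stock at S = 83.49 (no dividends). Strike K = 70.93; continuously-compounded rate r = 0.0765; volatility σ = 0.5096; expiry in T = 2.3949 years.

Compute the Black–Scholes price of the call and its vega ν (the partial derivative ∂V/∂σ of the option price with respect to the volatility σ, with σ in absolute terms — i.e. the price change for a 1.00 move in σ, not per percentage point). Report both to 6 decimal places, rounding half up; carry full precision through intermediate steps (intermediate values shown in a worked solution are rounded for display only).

σ√T = 0.5096·√2.3949 = 0.788630
d₁ = (ln(S/K) + (r+σ²/2)T) / (σ√T) = (ln(83.49/70.93) + (0.0765+0.5096²/2)·2.3949) / 0.788630 = (0.163033 + 0.494178) / 0.788630 = 0.833359
d₂ = d₁ − σ√T = 0.833359 − 0.788630 = 0.044729
e^{−rT} = e^{−0.0765·2.3949} = 0.832593
N(d₁) = 0.797679,  N(d₂) = 0.517838
Call price V = S·N(d₁) − K·e^{−rT}·N(d₂) = 66.598207 − 30.581391 = 36.016816
φ(d₁) = (1/√(2π))·e^{−d₁²/2} = 0.281906
ν = S·φ(d₁)·√T = 36.423547

price = 36.016816
ν = 36.423547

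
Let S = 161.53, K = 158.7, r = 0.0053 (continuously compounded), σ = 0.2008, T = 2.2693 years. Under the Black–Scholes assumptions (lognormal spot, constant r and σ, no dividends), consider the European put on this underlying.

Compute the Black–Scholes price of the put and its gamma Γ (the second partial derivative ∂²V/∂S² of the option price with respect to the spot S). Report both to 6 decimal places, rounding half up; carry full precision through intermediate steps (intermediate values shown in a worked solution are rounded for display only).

σ√T = 0.2008·√2.2693 = 0.302489
d₁ = (ln(S/K) + (r+σ²/2)T) / (σ√T) = (ln(161.53/158.7) + (0.0053+0.2008²/2)·2.2693) / 0.302489 = (0.017675 + 0.057777) / 0.302489 = 0.249438
d₂ = d₁ − σ√T = 0.249438 − 0.302489 = -0.053051
e^{−rT} = e^{−0.0053·2.2693} = 0.988045
N(−d₁) = 0.401511,  N(−d₂) = 0.521154
Put price V = K·e^{−rT}·N(−d₂) − S·N(−d₁) = 81.718396 − 64.856052 = 16.862344
φ(d₁) = (1/√(2π))·e^{−d₁²/2} = 0.386722
Γ = φ(d₁) / (S·σ·√T) = 0.007915

price = 16.862344
Γ = 0.007915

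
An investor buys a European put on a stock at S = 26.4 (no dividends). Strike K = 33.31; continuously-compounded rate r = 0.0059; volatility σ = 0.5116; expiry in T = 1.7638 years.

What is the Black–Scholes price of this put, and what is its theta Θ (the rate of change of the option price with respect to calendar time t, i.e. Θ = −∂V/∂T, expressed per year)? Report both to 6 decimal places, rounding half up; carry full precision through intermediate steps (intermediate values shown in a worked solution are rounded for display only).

σ√T = 0.5116·√1.7638 = 0.679446
d₁ = (ln(S/K) + (r+σ²/2)T) / (σ√T) = (ln(26.4/33.31) + (0.0059+0.5116²/2)·1.7638) / 0.679446 = (-0.232494 + 0.241230) / 0.679446 = 0.012858
d₂ = d₁ − σ√T = 0.012858 − 0.679446 = -0.666588
e^{−rT} = e^{−0.0059·1.7638} = 0.989648
N(−d₁) = 0.494870,  N(−d₂) = 0.747482
Put price V = K·e^{−rT}·N(−d₂) − S·N(−d₁) = 24.640876 − 13.064580 = 11.576296
φ(d₁) = (1/√(2π))·e^{−d₁²/2} = 0.398909
Θ = −S·φ(d₁)·σ/(2√T) + r·K·e^{−rT}·N(−d₂) = −2.028402 + 0.145381 = -1.883021

price = 11.576296
Θ = -1.883021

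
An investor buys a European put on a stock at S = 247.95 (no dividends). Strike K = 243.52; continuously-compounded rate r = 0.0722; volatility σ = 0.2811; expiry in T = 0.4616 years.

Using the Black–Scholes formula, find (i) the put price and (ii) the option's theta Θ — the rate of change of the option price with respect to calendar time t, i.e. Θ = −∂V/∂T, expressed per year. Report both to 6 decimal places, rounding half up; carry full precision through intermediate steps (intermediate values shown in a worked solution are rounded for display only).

price = 12.843416
Θ = -11.816370

σ√T = 0.2811·√0.4616 = 0.190983
d₁ = (ln(S/K) + (r+σ²/2)T) / (σ√T) = (ln(247.95/243.52) + (0.0722+0.2811²/2)·0.4616) / 0.190983 = (0.018028 + 0.051565) / 0.190983 = 0.364393
d₂ = d₁ − σ√T = 0.364393 − 0.190983 = 0.173411
e^{−rT} = e^{−0.0722·0.4616} = 0.967222
N(−d₁) = 0.357782,  N(−d₂) = 0.431164
Put price V = K·e^{−rT}·N(−d₂) − S·N(−d₁) = 101.555525 − 88.712108 = 12.843416
φ(d₁) = (1/√(2π))·e^{−d₁²/2} = 0.373316
Θ = −S·φ(d₁)·σ/(2√T) + r·K·e^{−rT}·N(−d₂) = −19.148679 + 7.332309 = -11.816370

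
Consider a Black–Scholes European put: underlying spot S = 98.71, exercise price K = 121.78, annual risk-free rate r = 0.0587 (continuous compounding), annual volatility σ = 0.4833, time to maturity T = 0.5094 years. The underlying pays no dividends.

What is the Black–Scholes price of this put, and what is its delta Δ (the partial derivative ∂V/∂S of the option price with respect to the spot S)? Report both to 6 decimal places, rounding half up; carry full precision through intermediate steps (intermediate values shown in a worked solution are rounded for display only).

σ√T = 0.4833·√0.5094 = 0.344942
d₁ = (ln(S/K) + (r+σ²/2)T) / (σ√T) = (ln(98.71/121.78) + (0.0587+0.4833²/2)·0.5094) / 0.344942 = (-0.210030 + 0.089394) / 0.344942 = -0.349727
d₂ = d₁ − σ√T = -0.349727 − 0.344942 = -0.694669
e^{−rT} = e^{−0.0587·0.5094} = 0.970541
N(−d₁) = 0.636728,  N(−d₂) = 0.756369
Put price V = K·e^{−rT}·N(−d₂) − S·N(−d₁) = 89.397075 − 62.851438 = 26.545636
Δ = −N(−d₁) = -0.636728

price = 26.545636
Δ = -0.636728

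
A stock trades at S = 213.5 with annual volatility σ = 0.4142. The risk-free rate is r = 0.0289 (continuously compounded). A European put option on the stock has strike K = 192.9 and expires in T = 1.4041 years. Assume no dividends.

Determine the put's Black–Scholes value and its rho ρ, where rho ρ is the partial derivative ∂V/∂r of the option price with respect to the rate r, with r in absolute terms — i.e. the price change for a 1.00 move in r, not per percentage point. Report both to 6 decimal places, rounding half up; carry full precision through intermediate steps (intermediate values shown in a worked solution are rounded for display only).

σ√T = 0.4142·√1.4041 = 0.490805
d₁ = (ln(S/K) + (r+σ²/2)T) / (σ√T) = (ln(213.5/192.9) + (0.0289+0.4142²/2)·1.4041) / 0.490805 = (0.101465 + 0.161023) / 0.490805 = 0.534812
d₂ = d₁ − σ√T = 0.534812 − 0.490805 = 0.044006
e^{−rT} = e^{−0.0289·1.4041} = 0.960234
N(−d₁) = 0.296390,  N(−d₂) = 0.482450
Put price V = K·e^{−rT}·N(−d₂) − S·N(−d₁) = 89.363716 − 63.279286 = 26.084431
ρ = −K·T·e^{−rT}·N(−d₂) = -125.475594

price = 26.084431
ρ = -125.475594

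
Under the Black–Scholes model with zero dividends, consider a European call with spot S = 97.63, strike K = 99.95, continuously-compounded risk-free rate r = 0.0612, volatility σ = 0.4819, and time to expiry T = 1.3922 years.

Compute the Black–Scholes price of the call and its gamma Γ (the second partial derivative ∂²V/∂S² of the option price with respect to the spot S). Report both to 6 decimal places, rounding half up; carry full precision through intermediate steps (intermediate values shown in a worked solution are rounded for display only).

σ√T = 0.4819·√1.3922 = 0.568601
d₁ = (ln(S/K) + (r+σ²/2)T) / (σ√T) = (ln(97.63/99.95) + (0.0612+0.4819²/2)·1.3922) / 0.568601 = (-0.023485 + 0.246856) / 0.568601 = 0.392843
d₂ = d₁ − σ√T = 0.392843 − 0.568601 = -0.175758
e^{−rT} = e^{−0.0612·1.3922} = 0.918326
N(d₁) = 0.652782,  N(d₂) = 0.430242
Call price V = S·N(d₁) − K·e^{−rT}·N(d₂) = 63.731137 − 39.490495 = 24.240643
φ(d₁) = (1/√(2π))·e^{−d₁²/2} = 0.369316
Γ = φ(d₁) / (S·σ·√T) = 0.006653

price = 24.240643
Γ = 0.006653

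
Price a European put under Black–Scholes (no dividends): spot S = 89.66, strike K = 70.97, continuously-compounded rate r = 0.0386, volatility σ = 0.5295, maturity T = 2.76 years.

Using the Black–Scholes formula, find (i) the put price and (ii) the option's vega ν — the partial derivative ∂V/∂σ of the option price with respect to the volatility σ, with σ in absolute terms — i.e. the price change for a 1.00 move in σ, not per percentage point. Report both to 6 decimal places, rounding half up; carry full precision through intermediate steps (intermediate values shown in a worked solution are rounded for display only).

σ√T = 0.5295·√2.76 = 0.879671
d₁ = (ln(S/K) + (r+σ²/2)T) / (σ√T) = (ln(89.66/70.97) + (0.0386+0.5295²/2)·2.76) / 0.879671 = (0.233767 + 0.493447) / 0.879671 = 0.826689
d₂ = d₁ − σ√T = 0.826689 − 0.879671 = -0.052983
e^{−rT} = e^{−0.0386·2.76} = 0.898943
N(−d₁) = 0.204207,  N(−d₂) = 0.521127
Put price V = K·e^{−rT}·N(−d₂) − S·N(−d₁) = 33.246853 − 18.309179 = 14.937674
φ(d₁) = (1/√(2π))·e^{−d₁²/2} = 0.283471
ν = S·φ(d₁)·√T = 42.224240

price = 14.937674
ν = 42.224240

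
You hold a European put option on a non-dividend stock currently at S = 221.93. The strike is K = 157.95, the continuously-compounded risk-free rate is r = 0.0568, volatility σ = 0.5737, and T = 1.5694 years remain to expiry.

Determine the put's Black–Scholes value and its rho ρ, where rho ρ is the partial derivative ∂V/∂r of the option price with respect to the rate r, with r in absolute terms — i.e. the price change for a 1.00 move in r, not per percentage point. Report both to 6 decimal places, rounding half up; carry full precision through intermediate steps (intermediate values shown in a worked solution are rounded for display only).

price = 21.064481
ρ = -92.057149

σ√T = 0.5737·√1.5694 = 0.718707
d₁ = (ln(S/K) + (r+σ²/2)T) / (σ√T) = (ln(221.93/157.95) + (0.0568+0.5737²/2)·1.5694) / 0.718707 = (0.340083 + 0.347412) / 0.718707 = 0.956573
d₂ = d₁ − σ√T = 0.956573 − 0.718707 = 0.237866
e^{−rT} = e^{−0.0568·1.5694} = 0.914716
N(−d₁) = 0.169392,  N(−d₂) = 0.405993
Put price V = K·e^{−rT}·N(−d₂) − S·N(−d₁) = 58.657544 − 37.593063 = 21.064481
ρ = −K·T·e^{−rT}·N(−d₂) = -92.057149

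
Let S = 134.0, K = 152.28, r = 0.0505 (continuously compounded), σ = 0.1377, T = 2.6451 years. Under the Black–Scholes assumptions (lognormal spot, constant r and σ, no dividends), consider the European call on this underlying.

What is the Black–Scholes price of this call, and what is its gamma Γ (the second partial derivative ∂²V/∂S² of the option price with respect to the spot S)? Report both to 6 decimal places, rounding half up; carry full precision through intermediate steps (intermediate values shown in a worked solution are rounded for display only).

price = 12.297596
Γ = 0.013169

σ√T = 0.1377·√2.6451 = 0.223952
d₁ = (ln(S/K) + (r+σ²/2)T) / (σ√T) = (ln(134.0/152.28) + (0.0505+0.1377²/2)·2.6451) / 0.223952 = (-0.127881 + 0.158655) / 0.223952 = 0.137412
d₂ = d₁ − σ√T = 0.137412 − 0.223952 = -0.086540
e^{−rT} = e^{−0.0505·2.6451} = 0.874960
N(d₁) = 0.554647,  N(d₂) = 0.465519
Call price V = S·N(d₁) − K·e^{−rT}·N(d₂) = 74.322750 − 62.025154 = 12.297596
φ(d₁) = (1/√(2π))·e^{−d₁²/2} = 0.395194
Γ = φ(d₁) / (S·σ·√T) = 0.013169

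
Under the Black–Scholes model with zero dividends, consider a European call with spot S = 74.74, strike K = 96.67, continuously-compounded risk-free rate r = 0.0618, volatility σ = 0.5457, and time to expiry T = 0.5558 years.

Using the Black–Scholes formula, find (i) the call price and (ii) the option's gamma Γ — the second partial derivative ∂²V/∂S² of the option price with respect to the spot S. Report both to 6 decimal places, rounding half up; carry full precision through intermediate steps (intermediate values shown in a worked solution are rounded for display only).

σ√T = 0.5457·√0.5558 = 0.406830
d₁ = (ln(S/K) + (r+σ²/2)T) / (σ√T) = (ln(74.74/96.67) + (0.0618+0.5457²/2)·0.5558) / 0.406830 = (-0.257288 + 0.117104) / 0.406830 = -0.344576
d₂ = d₁ − σ√T = -0.344576 − 0.406830 = -0.751406
e^{−rT} = e^{−0.0618·0.5558} = 0.966235
N(d₁) = 0.365207,  N(d₂) = 0.226204
Call price V = S·N(d₁) − K·e^{−rT}·N(d₂) = 27.295547 − 21.128809 = 6.166738
φ(d₁) = (1/√(2π))·e^{−d₁²/2} = 0.375948
Γ = φ(d₁) / (S·σ·√T) = 0.012364

price = 6.166738
Γ = 0.012364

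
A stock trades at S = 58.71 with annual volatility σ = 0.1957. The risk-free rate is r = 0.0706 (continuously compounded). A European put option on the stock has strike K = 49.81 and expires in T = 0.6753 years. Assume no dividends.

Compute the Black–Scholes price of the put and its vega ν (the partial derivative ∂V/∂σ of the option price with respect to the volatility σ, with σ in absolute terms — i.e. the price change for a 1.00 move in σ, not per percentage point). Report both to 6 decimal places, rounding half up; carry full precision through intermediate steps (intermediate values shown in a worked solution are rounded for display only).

price = 0.370675
ν = 7.232895

σ√T = 0.1957·√0.6753 = 0.160820
d₁ = (ln(S/K) + (r+σ²/2)T) / (σ√T) = (ln(58.71/49.81) + (0.0706+0.1957²/2)·0.6753) / 0.160820 = (0.164394 + 0.060608) / 0.160820 = 1.399095
d₂ = d₁ − σ√T = 1.399095 − 0.160820 = 1.238275
e^{−rT} = e^{−0.0706·0.6753} = 0.953442
N(−d₁) = 0.080892,  N(−d₂) = 0.107807
Put price V = K·e^{−rT}·N(−d₂) − S·N(−d₁) = 5.119861 − 4.749186 = 0.370675
φ(d₁) = (1/√(2π))·e^{−d₁²/2} = 0.149917
ν = S·φ(d₁)·√T = 7.232895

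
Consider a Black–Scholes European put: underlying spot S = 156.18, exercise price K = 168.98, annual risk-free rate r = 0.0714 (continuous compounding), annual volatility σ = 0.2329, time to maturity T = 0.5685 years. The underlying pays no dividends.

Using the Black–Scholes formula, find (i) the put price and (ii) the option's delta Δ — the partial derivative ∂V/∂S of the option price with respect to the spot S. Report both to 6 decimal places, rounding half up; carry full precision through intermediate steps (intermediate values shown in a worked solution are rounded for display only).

σ√T = 0.2329·√0.5685 = 0.175604
d₁ = (ln(S/K) + (r+σ²/2)T) / (σ√T) = (ln(156.18/168.98) + (0.0714+0.2329²/2)·0.5685) / 0.175604 = (-0.078771 + 0.056009) / 0.175604 = -0.129620
d₂ = d₁ − σ√T = -0.129620 − 0.175604 = -0.305224
e^{−rT} = e^{−0.0714·0.5685} = 0.960222
N(−d₁) = 0.551567,  N(−d₂) = 0.619902
Put price V = K·e^{−rT}·N(−d₂) − S·N(−d₁) = 100.584307 − 86.143672 = 14.440634
Δ = −N(−d₁) = -0.551567

price = 14.440634
Δ = -0.551567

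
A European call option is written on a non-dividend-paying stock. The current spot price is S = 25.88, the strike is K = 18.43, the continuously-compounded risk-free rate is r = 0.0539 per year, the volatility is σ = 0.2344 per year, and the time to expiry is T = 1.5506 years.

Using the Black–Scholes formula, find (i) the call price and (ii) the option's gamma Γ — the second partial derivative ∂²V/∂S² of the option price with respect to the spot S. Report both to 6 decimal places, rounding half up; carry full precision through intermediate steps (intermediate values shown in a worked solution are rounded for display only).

price = 9.127052
Γ = 0.014792

σ√T = 0.2344·√1.5506 = 0.291882
d₁ = (ln(S/K) + (r+σ²/2)T) / (σ√T) = (ln(25.88/18.43) + (0.0539+0.2344²/2)·1.5506) / 0.291882 = (0.339491 + 0.126175) / 0.291882 = 1.595389
d₂ = d₁ − σ√T = 1.595389 − 0.291882 = 1.303507
e^{−rT} = e^{−0.0539·1.5506} = 0.919820
N(d₁) = 0.944687,  N(d₂) = 0.903799
Call price V = S·N(d₁) − K·e^{−rT}·N(d₂) = 24.448510 − 15.321458 = 9.127052
φ(d₁) = (1/√(2π))·e^{−d₁²/2} = 0.111741
Γ = φ(d₁) / (S·σ·√T) = 0.014792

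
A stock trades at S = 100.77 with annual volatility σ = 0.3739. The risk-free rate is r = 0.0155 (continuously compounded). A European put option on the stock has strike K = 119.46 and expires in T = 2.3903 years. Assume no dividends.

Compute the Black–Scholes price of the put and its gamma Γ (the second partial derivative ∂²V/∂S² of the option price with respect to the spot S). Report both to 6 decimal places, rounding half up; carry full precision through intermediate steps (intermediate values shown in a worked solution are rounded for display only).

price = 32.352450
Γ = 0.006837

σ√T = 0.3739·√2.3903 = 0.578072
d₁ = (ln(S/K) + (r+σ²/2)T) / (σ√T) = (ln(100.77/119.46) + (0.0155+0.3739²/2)·2.3903) / 0.578072 = (-0.170141 + 0.204133) / 0.578072 = 0.058803
d₂ = d₁ − σ√T = 0.058803 − 0.578072 = -0.519269
e^{−rT} = e^{−0.0155·2.3903} = 0.963628
N(−d₁) = 0.476555,  N(−d₂) = 0.698213
Put price V = K·e^{−rT}·N(−d₂) − S·N(−d₁) = 80.374860 − 48.022410 = 32.352450
φ(d₁) = (1/√(2π))·e^{−d₁²/2} = 0.398253
Γ = φ(d₁) / (S·σ·√T) = 0.006837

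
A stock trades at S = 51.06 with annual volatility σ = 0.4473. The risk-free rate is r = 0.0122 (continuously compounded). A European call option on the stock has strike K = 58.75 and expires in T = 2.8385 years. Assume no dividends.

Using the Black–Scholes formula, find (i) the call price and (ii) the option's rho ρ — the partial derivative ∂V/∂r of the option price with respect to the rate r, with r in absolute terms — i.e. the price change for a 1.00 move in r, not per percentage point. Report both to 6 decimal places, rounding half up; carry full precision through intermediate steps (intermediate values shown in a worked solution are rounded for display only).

price = 13.133628
ρ = 48.740562

σ√T = 0.4473·√2.8385 = 0.753604
d₁ = (ln(S/K) + (r+σ²/2)T) / (σ√T) = (ln(51.06/58.75) + (0.0122+0.4473²/2)·2.8385) / 0.753604 = (-0.140290 + 0.318589) / 0.753604 = 0.236596
d₂ = d₁ − σ√T = 0.236596 − 0.753604 = -0.517008
e^{−rT} = e^{−0.0122·2.8385} = 0.965963
N(d₁) = 0.593515,  N(d₂) = 0.302575
Call price V = S·N(d₁) − K·e^{−rT}·N(d₂) = 30.304868 − 17.171239 = 13.133628
ρ = K·T·e^{−rT}·N(d₂) = 48.740562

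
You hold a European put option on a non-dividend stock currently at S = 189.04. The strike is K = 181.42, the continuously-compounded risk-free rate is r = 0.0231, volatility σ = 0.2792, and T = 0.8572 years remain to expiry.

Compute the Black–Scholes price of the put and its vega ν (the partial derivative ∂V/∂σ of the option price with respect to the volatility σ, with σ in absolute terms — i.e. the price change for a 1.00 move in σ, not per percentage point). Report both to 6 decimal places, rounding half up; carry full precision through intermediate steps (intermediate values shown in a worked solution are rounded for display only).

σ√T = 0.2792·√0.8572 = 0.258498
d₁ = (ln(S/K) + (r+σ²/2)T) / (σ√T) = (ln(189.04/181.42) + (0.0231+0.2792²/2)·0.8572) / 0.258498 = (0.041144 + 0.053212) / 0.258498 = 0.365016
d₂ = d₁ − σ√T = 0.365016 − 0.258498 = 0.106518
e^{−rT} = e^{−0.0231·0.8572} = 0.980393
N(−d₁) = 0.357550,  N(−d₂) = 0.457586
Put price V = K·e^{−rT}·N(−d₂) − S·N(−d₁) = 81.387547 − 67.591225 = 13.796323
φ(d₁) = (1/√(2π))·e^{−d₁²/2} = 0.373231
ν = S·φ(d₁)·√T = 65.324024

price = 13.796323
ν = 65.324024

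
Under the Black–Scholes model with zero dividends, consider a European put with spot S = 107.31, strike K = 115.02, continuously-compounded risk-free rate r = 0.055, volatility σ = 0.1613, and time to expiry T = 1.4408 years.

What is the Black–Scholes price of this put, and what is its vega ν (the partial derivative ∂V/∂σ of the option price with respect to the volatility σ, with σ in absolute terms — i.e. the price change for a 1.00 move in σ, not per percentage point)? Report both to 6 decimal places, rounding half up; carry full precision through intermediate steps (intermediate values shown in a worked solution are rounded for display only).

σ√T = 0.1613·√1.4408 = 0.193614
d₁ = (ln(S/K) + (r+σ²/2)T) / (σ√T) = (ln(107.31/115.02) + (0.055+0.1613²/2)·1.4408) / 0.193614 = (-0.069384 + 0.097987) / 0.193614 = 0.147732
d₂ = d₁ − σ√T = 0.147732 − 0.193614 = -0.045882
e^{−rT} = e^{−0.055·1.4408} = 0.923814
N(−d₁) = 0.441277,  N(−d₂) = 0.518298
Put price V = K·e^{−rT}·N(−d₂) − S·N(−d₁) = 55.072836 − 47.353447 = 7.719388
φ(d₁) = (1/√(2π))·e^{−d₁²/2} = 0.394613
ν = S·φ(d₁)·√T = 50.829159

price = 7.719388
ν = 50.829159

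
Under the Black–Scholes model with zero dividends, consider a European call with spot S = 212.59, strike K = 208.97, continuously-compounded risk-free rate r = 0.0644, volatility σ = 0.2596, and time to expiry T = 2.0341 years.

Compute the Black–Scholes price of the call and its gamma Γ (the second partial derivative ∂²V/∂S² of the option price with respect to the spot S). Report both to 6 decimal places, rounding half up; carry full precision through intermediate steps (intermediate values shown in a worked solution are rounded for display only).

price = 45.977392
Γ = 0.004271

σ√T = 0.2596·√2.0341 = 0.370246
d₁ = (ln(S/K) + (r+σ²/2)T) / (σ√T) = (ln(212.59/208.97) + (0.0644+0.2596²/2)·2.0341) / 0.370246 = (0.017175 + 0.199537) / 0.370246 = 0.585318
d₂ = d₁ − σ√T = 0.585318 − 0.370246 = 0.215072
e^{−rT} = e^{−0.0644·2.0341} = 0.877221
N(d₁) = 0.720833,  N(d₂) = 0.585144
Call price V = S·N(d₁) − K·e^{−rT}·N(d₂) = 153.241913 − 107.264521 = 45.977392
φ(d₁) = (1/√(2π))·e^{−d₁²/2} = 0.336137
Γ = φ(d₁) / (S·σ·√T) = 0.004271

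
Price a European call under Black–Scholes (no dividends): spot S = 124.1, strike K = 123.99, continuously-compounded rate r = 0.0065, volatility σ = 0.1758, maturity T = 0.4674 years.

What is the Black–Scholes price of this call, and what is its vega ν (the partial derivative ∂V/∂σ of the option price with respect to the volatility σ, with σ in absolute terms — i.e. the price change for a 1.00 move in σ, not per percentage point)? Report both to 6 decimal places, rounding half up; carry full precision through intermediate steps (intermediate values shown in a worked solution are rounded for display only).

σ√T = 0.1758·√0.4674 = 0.120189
d₁ = (ln(S/K) + (r+σ²/2)T) / (σ√T) = (ln(124.1/123.99) + (0.0065+0.1758²/2)·0.4674) / 0.120189 = (0.000887 + 0.010261) / 0.120189 = 0.092750
d₂ = d₁ − σ√T = 0.092750 − 0.120189 = -0.027438
e^{−rT} = e^{−0.0065·0.4674} = 0.996967
N(d₁) = 0.536949,  N(d₂) = 0.489055
Call price V = S·N(d₁) − K·e^{−rT}·N(d₂) = 66.635373 − 60.453993 = 6.181380
φ(d₁) = (1/√(2π))·e^{−d₁²/2} = 0.397230
ν = S·φ(d₁)·√T = 33.702194

price = 6.181380
ν = 33.702194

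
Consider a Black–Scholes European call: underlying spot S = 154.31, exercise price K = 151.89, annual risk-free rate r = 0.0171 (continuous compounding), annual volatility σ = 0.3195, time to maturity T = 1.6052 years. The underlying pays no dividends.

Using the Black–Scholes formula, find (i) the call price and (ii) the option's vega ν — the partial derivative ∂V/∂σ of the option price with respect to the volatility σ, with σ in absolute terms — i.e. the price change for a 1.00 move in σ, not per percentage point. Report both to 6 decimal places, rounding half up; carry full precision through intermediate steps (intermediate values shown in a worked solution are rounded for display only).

σ√T = 0.3195·√1.6052 = 0.404795
d₁ = (ln(S/K) + (r+σ²/2)T) / (σ√T) = (ln(154.31/151.89) + (0.0171+0.3195²/2)·1.6052) / 0.404795 = (0.015807 + 0.109379) / 0.404795 = 0.309256
d₂ = d₁ − σ√T = 0.309256 − 0.404795 = -0.095539
e^{−rT} = e^{−0.0171·1.6052} = 0.972924
N(d₁) = 0.621437,  N(d₂) = 0.461943
Call price V = S·N(d₁) − K·e^{−rT}·N(d₂) = 95.893904 − 68.264833 = 27.629071
φ(d₁) = (1/√(2π))·e^{−d₁²/2} = 0.380314
ν = S·φ(d₁)·√T = 74.353404

price = 27.629071
ν = 74.353404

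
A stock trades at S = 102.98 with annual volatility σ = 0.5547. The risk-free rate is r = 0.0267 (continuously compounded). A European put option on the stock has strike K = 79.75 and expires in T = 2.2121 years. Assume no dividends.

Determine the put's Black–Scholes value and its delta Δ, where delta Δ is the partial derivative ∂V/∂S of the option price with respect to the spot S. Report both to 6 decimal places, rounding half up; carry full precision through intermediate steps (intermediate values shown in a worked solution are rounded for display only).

σ√T = 0.5547·√2.2121 = 0.825013
d₁ = (ln(S/K) + (r+σ²/2)T) / (σ√T) = (ln(102.98/79.75) + (0.0267+0.5547²/2)·2.2121) / 0.825013 = (0.255638 + 0.399386) / 0.825013 = 0.793956
d₂ = d₁ − σ√T = 0.793956 − 0.825013 = -0.031056
e^{−rT} = e^{−0.0267·2.2121} = 0.942647
N(−d₁) = 0.213610,  N(−d₂) = 0.512388
Put price V = K·e^{−rT}·N(−d₂) − S·N(−d₁) = 38.519315 − 21.997600 = 16.521715
Δ = −N(−d₁) = -0.213610

price = 16.521715
Δ = -0.213610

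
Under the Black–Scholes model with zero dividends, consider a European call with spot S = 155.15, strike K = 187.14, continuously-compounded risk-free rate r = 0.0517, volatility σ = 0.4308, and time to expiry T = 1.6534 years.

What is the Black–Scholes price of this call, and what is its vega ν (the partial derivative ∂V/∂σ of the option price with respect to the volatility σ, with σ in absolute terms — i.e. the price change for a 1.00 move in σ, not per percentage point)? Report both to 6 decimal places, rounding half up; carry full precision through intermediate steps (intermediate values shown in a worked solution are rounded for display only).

price = 27.928781
ν = 79.246141

σ√T = 0.4308·√1.6534 = 0.553942
d₁ = (ln(S/K) + (r+σ²/2)T) / (σ√T) = (ln(155.15/187.14) + (0.0517+0.4308²/2)·1.6534) / 0.553942 = (-0.187465 + 0.238907) / 0.553942 = 0.092866
d₂ = d₁ − σ√T = 0.092866 − 0.553942 = -0.461077
e^{−rT} = e^{−0.0517·1.6534} = 0.918071
N(d₁) = 0.536995,  N(d₂) = 0.322372
Call price V = S·N(d₁) − K·e^{−rT}·N(d₂) = 83.314759 − 55.385978 = 27.928781
φ(d₁) = (1/√(2π))·e^{−d₁²/2} = 0.397226
ν = S·φ(d₁)·√T = 79.246141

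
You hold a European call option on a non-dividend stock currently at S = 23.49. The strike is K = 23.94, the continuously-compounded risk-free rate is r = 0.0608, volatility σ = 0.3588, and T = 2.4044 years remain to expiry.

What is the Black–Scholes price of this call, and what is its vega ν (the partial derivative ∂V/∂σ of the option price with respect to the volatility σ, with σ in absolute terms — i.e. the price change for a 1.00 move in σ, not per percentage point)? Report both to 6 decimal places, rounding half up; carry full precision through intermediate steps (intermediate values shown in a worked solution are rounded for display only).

price = 6.365353
ν = 12.779575

σ√T = 0.3588·√2.4044 = 0.556360
d₁ = (ln(S/K) + (r+σ²/2)T) / (σ√T) = (ln(23.49/23.94) + (0.0608+0.3588²/2)·2.4044) / 0.556360 = (-0.018976 + 0.300956) / 0.556360 = 0.506830
d₂ = d₁ − σ√T = 0.506830 − 0.556360 = -0.049530
e^{−rT} = e^{−0.0608·2.4044} = 0.863996
N(d₁) = 0.693863,  N(d₂) = 0.480248
Call price V = S·N(d₁) − K·e^{−rT}·N(d₂) = 16.298839 − 9.933486 = 6.365353
φ(d₁) = (1/√(2π))·e^{−d₁²/2} = 0.350857
ν = S·φ(d₁)·√T = 12.779575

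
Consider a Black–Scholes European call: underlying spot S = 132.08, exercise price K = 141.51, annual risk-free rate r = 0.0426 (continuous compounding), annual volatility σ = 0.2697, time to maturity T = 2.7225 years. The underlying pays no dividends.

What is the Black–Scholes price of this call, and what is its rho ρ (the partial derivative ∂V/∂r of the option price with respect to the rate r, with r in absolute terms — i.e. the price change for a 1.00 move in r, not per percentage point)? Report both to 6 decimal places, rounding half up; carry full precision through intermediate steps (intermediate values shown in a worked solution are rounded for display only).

σ√T = 0.2697·√2.7225 = 0.445005
d₁ = (ln(S/K) + (r+σ²/2)T) / (σ√T) = (ln(132.08/141.51) + (0.0426+0.2697²/2)·2.7225) / 0.445005 = (-0.068963 + 0.214993) / 0.445005 = 0.328155
d₂ = d₁ − σ√T = 0.328155 − 0.445005 = -0.116850
e^{−rT} = e^{−0.0426·2.7225} = 0.890494
N(d₁) = 0.628603,  N(d₂) = 0.453489
Call price V = S·N(d₁) − K·e^{−rT}·N(d₂) = 83.025856 − 57.145959 = 25.879897
ρ = K·T·e^{−rT}·N(d₂) = 155.579874

price = 25.879897
ρ = 155.579874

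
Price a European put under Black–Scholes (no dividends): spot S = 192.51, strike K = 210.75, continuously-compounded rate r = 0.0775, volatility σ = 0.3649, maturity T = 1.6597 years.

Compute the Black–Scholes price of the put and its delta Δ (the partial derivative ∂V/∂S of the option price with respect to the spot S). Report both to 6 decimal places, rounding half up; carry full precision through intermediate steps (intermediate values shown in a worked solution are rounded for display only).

price = 31.619886
Δ = -0.375963

σ√T = 0.3649·√1.6597 = 0.470098
d₁ = (ln(S/K) + (r+σ²/2)T) / (σ√T) = (ln(192.51/210.75) + (0.0775+0.3649²/2)·1.6597) / 0.470098 = (-0.090524 + 0.239123) / 0.470098 = 0.316101
d₂ = d₁ − σ√T = 0.316101 − 0.470098 = -0.153997
e^{−rT} = e^{−0.0775·1.6597} = 0.879302
N(−d₁) = 0.375963,  N(−d₂) = 0.561194
Put price V = K·e^{−rT}·N(−d₂) − S·N(−d₁) = 103.996522 − 72.376636 = 31.619886
Δ = −N(−d₁) = -0.375963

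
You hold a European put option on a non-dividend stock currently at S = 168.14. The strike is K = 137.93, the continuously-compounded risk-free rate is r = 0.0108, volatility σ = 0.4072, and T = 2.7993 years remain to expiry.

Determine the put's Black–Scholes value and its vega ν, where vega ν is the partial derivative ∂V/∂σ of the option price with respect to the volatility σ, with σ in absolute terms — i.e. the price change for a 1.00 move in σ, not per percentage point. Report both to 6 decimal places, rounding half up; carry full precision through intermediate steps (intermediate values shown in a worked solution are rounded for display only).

price = 25.239334
ν = 89.321705

σ√T = 0.4072·√2.7993 = 0.681291
d₁ = (ln(S/K) + (r+σ²/2)T) / (σ√T) = (ln(168.14/137.93) + (0.0108+0.4072²/2)·2.7993) / 0.681291 = (0.198051 + 0.262311) / 0.681291 = 0.675720
d₂ = d₁ − σ√T = 0.675720 − 0.681291 = -0.005571
e^{−rT} = e^{−0.0108·2.7993} = 0.970220
N(−d₁) = 0.249609,  N(−d₂) = 0.502222
Put price V = K·e^{−rT}·N(−d₂) − S·N(−d₁) = 67.208639 − 41.969305 = 25.239334
φ(d₁) = (1/√(2π))·e^{−d₁²/2} = 0.317513
ν = S·φ(d₁)·√T = 89.321705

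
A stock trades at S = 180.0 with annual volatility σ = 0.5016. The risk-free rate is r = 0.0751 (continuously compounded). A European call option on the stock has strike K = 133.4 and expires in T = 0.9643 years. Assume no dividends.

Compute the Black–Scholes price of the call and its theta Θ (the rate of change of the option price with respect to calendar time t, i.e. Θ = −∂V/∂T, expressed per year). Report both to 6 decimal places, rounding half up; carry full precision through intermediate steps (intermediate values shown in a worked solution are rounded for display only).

price = 65.320659
Θ = -17.579349

σ√T = 0.5016·√0.9643 = 0.492565
d₁ = (ln(S/K) + (r+σ²/2)T) / (σ√T) = (ln(180.0/133.4) + (0.0751+0.5016²/2)·0.9643) / 0.492565 = (0.299605 + 0.193729) / 0.492565 = 1.001561
d₂ = d₁ − σ√T = 1.001561 − 0.492565 = 0.508996
e^{−rT} = e^{−0.0751·0.9643} = 0.930141
N(d₁) = 0.841722,  N(d₂) = 0.694622
Call price V = S·N(d₁) − K·e^{−rT}·N(d₂) = 151.509978 − 86.189319 = 65.320659
φ(d₁) = (1/√(2π))·e^{−d₁²/2} = 0.241593
Θ = −S·φ(d₁)·σ/(2√T) − r·K·e^{−rT}·N(d₂) = −11.106531 − 6.472818 = -17.579349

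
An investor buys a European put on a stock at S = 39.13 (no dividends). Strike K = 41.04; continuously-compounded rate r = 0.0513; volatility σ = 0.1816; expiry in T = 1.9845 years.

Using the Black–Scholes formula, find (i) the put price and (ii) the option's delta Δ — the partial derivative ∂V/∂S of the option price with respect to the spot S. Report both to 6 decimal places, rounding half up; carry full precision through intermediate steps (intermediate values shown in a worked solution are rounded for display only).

price = 2.932570
Δ = -0.367090

σ√T = 0.1816·√1.9845 = 0.255824
d₁ = (ln(S/K) + (r+σ²/2)T) / (σ√T) = (ln(39.13/41.04) + (0.0513+0.1816²/2)·1.9845) / 0.255824 = (-0.047658 + 0.134528) / 0.255824 = 0.339570
d₂ = d₁ − σ√T = 0.339570 − 0.255824 = 0.083745
e^{−rT} = e^{−0.0513·1.9845} = 0.903206
N(−d₁) = 0.367090,  N(−d₂) = 0.466629
Put price V = K·e^{−rT}·N(−d₂) − S·N(−d₁) = 17.296816 − 14.364246 = 2.932570
Δ = −N(−d₁) = -0.367090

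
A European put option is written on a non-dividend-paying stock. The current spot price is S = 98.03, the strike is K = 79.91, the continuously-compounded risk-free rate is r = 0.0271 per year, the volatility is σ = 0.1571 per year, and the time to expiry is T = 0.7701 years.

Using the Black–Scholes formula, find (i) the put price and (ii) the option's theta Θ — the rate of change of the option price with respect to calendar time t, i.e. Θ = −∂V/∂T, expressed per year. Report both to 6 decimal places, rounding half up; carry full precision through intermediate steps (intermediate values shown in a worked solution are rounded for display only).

price = 0.258580
Θ = -0.696699

σ√T = 0.1571·√0.7701 = 0.137864
d₁ = (ln(S/K) + (r+σ²/2)T) / (σ√T) = (ln(98.03/79.91) + (0.0271+0.1571²/2)·0.7701) / 0.137864 = (0.204373 + 0.030373) / 0.137864 = 1.702736
d₂ = d₁ − σ√T = 1.702736 − 0.137864 = 1.564873
e^{−rT} = e^{−0.0271·0.7701} = 0.979347
N(−d₁) = 0.044309,  N(−d₂) = 0.058806
Put price V = K·e^{−rT}·N(−d₂) − S·N(−d₁) = 4.602161 − 4.343581 = 0.258580
φ(d₁) = (1/√(2π))·e^{−d₁²/2} = 0.093612
Θ = −S·φ(d₁)·σ/(2√T) + r·K·e^{−rT}·N(−d₂) = −0.821418 + 0.124719 = -0.696699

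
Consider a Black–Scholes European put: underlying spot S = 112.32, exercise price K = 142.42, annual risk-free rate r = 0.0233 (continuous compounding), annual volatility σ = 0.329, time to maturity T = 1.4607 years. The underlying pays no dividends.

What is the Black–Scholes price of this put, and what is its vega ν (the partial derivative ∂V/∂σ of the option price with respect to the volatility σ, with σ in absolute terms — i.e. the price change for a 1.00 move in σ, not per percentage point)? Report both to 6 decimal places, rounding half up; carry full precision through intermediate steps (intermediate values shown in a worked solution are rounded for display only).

price = 34.842534
ν = 51.571999

σ√T = 0.329·√1.4607 = 0.397627
d₁ = (ln(S/K) + (r+σ²/2)T) / (σ√T) = (ln(112.32/142.42) + (0.0233+0.329²/2)·1.4607) / 0.397627 = (-0.237428 + 0.113088) / 0.397627 = -0.312706
d₂ = d₁ − σ√T = -0.312706 − 0.397627 = -0.710333
e^{−rT} = e^{−0.0233·1.4607} = 0.966538
N(−d₁) = 0.622748,  N(−d₂) = 0.761251
Put price V = K·e^{−rT}·N(−d₂) − S·N(−d₁) = 104.789573 − 69.947039 = 34.842534
φ(d₁) = (1/√(2π))·e^{−d₁²/2} = 0.379906
ν = S·φ(d₁)·√T = 51.571999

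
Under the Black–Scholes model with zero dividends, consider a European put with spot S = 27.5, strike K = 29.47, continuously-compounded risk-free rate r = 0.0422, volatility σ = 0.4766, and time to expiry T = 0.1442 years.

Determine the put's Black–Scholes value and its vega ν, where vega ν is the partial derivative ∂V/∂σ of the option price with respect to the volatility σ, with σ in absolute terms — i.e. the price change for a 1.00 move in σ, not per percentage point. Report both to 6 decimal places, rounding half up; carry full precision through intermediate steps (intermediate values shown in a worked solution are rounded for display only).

price = 3.065833
ν = 4.029509

σ√T = 0.4766·√0.1442 = 0.180983
d₁ = (ln(S/K) + (r+σ²/2)T) / (σ√T) = (ln(27.5/29.47) + (0.0422+0.4766²/2)·0.1442) / 0.180983 = (-0.069187 + 0.022463) / 0.180983 = -0.258170
d₂ = d₁ − σ√T = -0.258170 − 0.180983 = -0.439152
e^{−rT} = e^{−0.0422·0.1442} = 0.993933
N(−d₁) = 0.601862,  N(−d₂) = 0.669724
Put price V = K·e^{−rT}·N(−d₂) − S·N(−d₁) = 19.617040 − 16.551206 = 3.065833
φ(d₁) = (1/√(2π))·e^{−d₁²/2} = 0.385866
ν = S·φ(d₁)·√T = 4.029509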